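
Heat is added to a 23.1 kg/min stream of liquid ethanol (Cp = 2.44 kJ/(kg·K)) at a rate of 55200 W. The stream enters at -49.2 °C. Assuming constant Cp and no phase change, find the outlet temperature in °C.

T_out = 9.56 °C

Q = 55200 W = 3312 kJ/min
ΔT = Q/(ṁ·Cp) = 3312/(23.1×2.44) = 58.761 K
T_out = -49.2 + 58.761 = 9.5609 °C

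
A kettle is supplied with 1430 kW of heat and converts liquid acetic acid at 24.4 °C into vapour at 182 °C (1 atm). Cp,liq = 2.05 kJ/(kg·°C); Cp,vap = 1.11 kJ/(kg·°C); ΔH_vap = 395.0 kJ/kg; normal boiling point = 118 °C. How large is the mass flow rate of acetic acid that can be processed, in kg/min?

Δh = 2.05×(118−24.4) + 395.0 + 1.11×(182−118) = 657.92 kJ/kg
Q = 1430 kW = 1430 kJ/s = 85800 kJ/min
ṁ = Q/Δh = 85800 / 657.92 = 130.41 kg/min

ṁ = 130 kg/min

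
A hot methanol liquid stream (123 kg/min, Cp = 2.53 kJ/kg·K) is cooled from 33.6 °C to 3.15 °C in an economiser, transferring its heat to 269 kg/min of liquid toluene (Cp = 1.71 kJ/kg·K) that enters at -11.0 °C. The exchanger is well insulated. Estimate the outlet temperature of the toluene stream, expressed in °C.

T_c,out = 9.60 °C

Heat released by hot stream: Q = 123 × 2.53 × (33.6 − 3.15) = 9475.7 kJ/min
Energy balance on cold side (adiabatic exchanger): Q = ṁ_c·Cp_c·(T_c,out − T_c,in)
T_c,out = -11.0 + 9475.7/(269 × 1.71) = 9.5999 °C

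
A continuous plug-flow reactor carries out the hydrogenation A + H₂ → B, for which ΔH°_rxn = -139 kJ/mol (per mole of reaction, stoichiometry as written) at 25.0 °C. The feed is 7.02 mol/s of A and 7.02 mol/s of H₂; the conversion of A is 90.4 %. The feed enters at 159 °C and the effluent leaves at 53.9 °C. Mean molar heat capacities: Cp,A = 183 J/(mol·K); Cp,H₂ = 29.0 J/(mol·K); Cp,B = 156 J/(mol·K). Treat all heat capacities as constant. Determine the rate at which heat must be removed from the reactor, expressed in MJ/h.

Q_out = 3780 MJ/h

Extent of reaction ξ = 0.904 × 7.02 = 6.3461 mol/s
Reaction term: ξ·ΔH°_rxn = 6.3461 × -139 = -882.11 kJ/s
Sensible, feed 159→25 °C: -199.42 kJ/s
Outlet flows (mol/s): A 0.67392, H₂ 0.67392, B 6.3461
Sensible, products 25→53.9 °C: 32.74 kJ/s
Q = ΔH = -1048.8 kJ/s = -1048.8 kW
Heat removed = 3775.6 MJ/h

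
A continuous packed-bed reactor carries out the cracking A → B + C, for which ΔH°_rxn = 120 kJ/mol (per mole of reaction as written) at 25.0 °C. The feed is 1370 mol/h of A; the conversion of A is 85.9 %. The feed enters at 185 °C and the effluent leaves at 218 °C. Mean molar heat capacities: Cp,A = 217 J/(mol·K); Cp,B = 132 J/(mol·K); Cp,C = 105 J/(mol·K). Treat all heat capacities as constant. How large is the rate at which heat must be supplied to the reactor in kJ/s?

Q_in = 43.2 kJ/s

Extent of reaction ξ = 0.859 × 1370 = 1176.8 mol/h
Reaction term: ξ·ΔH°_rxn = 1176.8 × 120 = 141220 kJ/h
Sensible, feed 185→25 °C: -47566 kJ/h
Outlet flows (mol/h): A 193.17, B 1176.8, C 1176.8
Sensible, products 25→218 °C: 61920 kJ/h
Q = ΔH = 155570 kJ/h = 43.215 kW
Heat supplied = 43.215 kJ/s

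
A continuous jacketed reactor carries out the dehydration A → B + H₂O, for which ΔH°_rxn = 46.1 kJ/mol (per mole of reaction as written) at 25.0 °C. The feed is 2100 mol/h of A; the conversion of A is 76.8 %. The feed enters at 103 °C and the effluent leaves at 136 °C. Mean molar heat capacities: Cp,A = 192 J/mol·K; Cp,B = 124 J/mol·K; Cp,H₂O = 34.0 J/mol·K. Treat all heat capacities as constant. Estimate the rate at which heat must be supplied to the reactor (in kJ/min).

Q_in = 1360 kJ/min

Extent of reaction ξ = 0.768 × 2100 = 1612.8 mol/h
Reaction term: ξ·ΔH°_rxn = 1612.8 × 46.1 = 74350 kJ/h
Sensible, feed 103→25 °C: -31450 kJ/h
Outlet flows (mol/h): A 487.2, B 1612.8, H₂O 1612.8
Sensible, products 25→136 °C: 38668 kJ/h
Q = ΔH = 81569 kJ/h = 22.658 kW
Heat supplied = 1359.5 kJ/min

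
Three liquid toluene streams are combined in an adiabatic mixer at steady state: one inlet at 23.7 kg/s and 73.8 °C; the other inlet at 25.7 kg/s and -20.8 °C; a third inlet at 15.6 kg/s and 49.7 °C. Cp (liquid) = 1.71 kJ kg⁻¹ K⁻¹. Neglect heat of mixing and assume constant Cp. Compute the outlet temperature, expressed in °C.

T_out = 30.6 °C

No heat crosses the boundary, so H_out = H_in.
Σ ṁᵢCp,ᵢTᵢ = 23.7×1.71×73.8 + 25.7×1.71×-20.8 + 15.6×1.71×49.7 = 3402.6
Σ ṁᵢCp,ᵢ = 23.7×1.71 + 25.7×1.71 + 15.6×1.71 = 111.15
T_out = 3402.6 / 111.15 = 30.613 °C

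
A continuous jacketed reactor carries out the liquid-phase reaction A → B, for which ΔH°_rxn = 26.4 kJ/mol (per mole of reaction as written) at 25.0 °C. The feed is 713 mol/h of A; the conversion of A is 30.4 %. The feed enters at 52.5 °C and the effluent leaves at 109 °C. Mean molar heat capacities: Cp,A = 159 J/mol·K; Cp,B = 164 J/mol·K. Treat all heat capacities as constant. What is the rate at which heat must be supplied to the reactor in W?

Q_in = 3390 W

Extent of reaction ξ = 0.304 × 713 = 216.75 mol/h
Reaction term: ξ·ΔH°_rxn = 216.75 × 26.4 = 5722.3 kJ/h
Sensible, feed 52.5→25 °C: -3117.6 kJ/h
Outlet flows (mol/h): A 496.25, B 216.75
Sensible, products 25→109 °C: 9613.9 kJ/h
Q = ΔH = 12219 kJ/h = 3.394 kW
Heat supplied = 3394 W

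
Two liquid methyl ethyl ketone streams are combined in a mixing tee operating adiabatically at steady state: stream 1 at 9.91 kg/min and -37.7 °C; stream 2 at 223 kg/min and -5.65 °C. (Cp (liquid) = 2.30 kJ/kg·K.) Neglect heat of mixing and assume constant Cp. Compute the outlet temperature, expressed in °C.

Energy balance with Q = 0: Σ ṁᵢCp,ᵢ(T_out − Tᵢ) = 0
Σ ṁᵢCp,ᵢTᵢ = 9.91×2.30×-37.7 + 223×2.30×-5.65 = -3757.2
Σ ṁᵢCp,ᵢ = 9.91×2.30 + 223×2.30 = 535.69
T_out = -3757.2 / 535.69 = -7.0137 °C

T_out = -7.01 °C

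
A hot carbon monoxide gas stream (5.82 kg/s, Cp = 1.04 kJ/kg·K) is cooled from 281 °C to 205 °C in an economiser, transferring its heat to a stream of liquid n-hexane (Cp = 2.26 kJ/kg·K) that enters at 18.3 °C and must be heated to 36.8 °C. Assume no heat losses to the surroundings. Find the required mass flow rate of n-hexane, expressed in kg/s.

ṁ_c = 11.0 kg/s

Heat released by hot stream: Q = 5.82 × 1.04 × (281 − 205) = 460.01 kJ/s
Energy balance on cold side (adiabatic exchanger): Q = ṁ_c·Cp_c·(T_c,out − T_c,in)
ṁ_c = 460.01 / [2.26 × (36.8 − 18.3)] = 11.002 kg/s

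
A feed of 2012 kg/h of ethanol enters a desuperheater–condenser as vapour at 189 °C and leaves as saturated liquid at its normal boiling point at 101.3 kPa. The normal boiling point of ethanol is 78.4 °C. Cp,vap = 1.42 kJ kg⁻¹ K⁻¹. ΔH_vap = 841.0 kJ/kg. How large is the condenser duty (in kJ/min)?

Q_c = 33500 kJ/min

vapour 189→78.4 °C: -157.05 kJ/kg
condensation at 78.4 °C: -841 kJ/kg
Δh = -157.05 + -841 = -998.05 kJ/kg
Q = ṁ·Δh = 2012 kg/h × -998.05 kJ/kg = -2.0081e+06 kJ/h
|Q| = 557.8 kW = 33468 kJ/min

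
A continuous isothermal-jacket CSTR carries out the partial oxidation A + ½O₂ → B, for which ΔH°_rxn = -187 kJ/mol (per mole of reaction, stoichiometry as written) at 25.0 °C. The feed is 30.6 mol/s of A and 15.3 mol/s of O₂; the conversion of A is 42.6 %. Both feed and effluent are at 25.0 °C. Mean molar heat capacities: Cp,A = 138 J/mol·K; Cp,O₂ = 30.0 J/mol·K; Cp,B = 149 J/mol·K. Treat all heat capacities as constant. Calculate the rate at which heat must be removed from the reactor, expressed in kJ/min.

Q_out = 146000 kJ/min

Extent of reaction ξ = 0.426 × 30.6 = 13.036 mol/s
Reaction term: ξ·ΔH°_rxn = 13.036 × -187 = -2437.7 kJ/s
Q = ΔH = -2437.7 kJ/s = -2437.7 kW
Heat removed = 146260 kJ/min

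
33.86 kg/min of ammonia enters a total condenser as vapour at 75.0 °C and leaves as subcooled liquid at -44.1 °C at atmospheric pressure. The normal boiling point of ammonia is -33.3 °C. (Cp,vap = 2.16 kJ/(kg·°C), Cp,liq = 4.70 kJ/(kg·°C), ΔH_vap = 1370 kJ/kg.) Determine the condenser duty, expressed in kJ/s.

vapour 75.0→-33.3 °C: -233.93 kJ/kg
condensation at -33.3 °C: -1370 kJ/kg
liquid -33.3→-44.1 °C: -50.76 kJ/kg
Δh = -233.93 + -1370 + -50.76 = -1654.7 kJ/kg
Q = ṁ·Δh = 33.86 kg/min × -1654.7 kJ/kg = -56028 kJ/min
|Q| = 933.8 kW

Q_c = 934 kJ/s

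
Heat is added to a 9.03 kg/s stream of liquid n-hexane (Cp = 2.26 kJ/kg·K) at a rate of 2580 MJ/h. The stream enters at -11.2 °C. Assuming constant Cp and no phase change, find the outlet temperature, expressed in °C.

Q = 2580 MJ/h = 716.67 kJ/s
ΔT = Q/(ṁ·Cp) = 716.67/(9.03×2.26) = 35.117 K
T_out = -11.2 + 35.117 = 23.917 °C

T_out = 23.9 °C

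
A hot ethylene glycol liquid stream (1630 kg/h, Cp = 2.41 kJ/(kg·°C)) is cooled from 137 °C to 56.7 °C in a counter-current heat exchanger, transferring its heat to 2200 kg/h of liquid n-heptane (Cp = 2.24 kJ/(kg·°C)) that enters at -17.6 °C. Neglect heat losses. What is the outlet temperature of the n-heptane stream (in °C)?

T_c,out = 46.4 °C

Heat released by hot stream: Q = 1630 × 2.41 × (137 − 56.7) = 315440 kJ/h
Energy balance on cold side (adiabatic exchanger): Q = ṁ_c·Cp_c·(T_c,out − T_c,in)
T_c,out = -17.6 + 315440/(2200 × 2.24) = 46.41 °C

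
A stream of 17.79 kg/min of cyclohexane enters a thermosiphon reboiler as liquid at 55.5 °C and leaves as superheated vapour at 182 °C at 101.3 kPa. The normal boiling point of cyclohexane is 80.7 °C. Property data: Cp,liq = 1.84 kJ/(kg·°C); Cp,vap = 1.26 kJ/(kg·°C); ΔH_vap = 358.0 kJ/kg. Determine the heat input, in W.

liquid 55.5→80.7 °C: 46.368 kJ/kg
vaporisation at 80.7 °C: 358 kJ/kg
vapour 80.7→182 °C: 127.64 kJ/kg
Δh = 46.368 + 358 + 127.64 = 532.01 kJ/kg
Q = ṁ·Δh = 17.79 kg/min × 532.01 kJ/kg = 9464.4 kJ/min
|Q| = 157.74 kW = 157740 W

Q = 158000 W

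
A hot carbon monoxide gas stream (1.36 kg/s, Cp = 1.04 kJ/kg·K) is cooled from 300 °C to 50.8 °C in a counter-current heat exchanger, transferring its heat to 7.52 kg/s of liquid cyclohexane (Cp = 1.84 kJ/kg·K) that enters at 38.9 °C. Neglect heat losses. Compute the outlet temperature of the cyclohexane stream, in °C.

T_c,out = 64.4 °C

Heat released by hot stream: Q = 1.36 × 1.04 × (300 − 50.8) = 352.47 kJ/s
Energy balance on cold side (adiabatic exchanger): Q = ṁ_c·Cp_c·(T_c,out − T_c,in)
T_c,out = 38.9 + 352.47/(7.52 × 1.84) = 64.373 °C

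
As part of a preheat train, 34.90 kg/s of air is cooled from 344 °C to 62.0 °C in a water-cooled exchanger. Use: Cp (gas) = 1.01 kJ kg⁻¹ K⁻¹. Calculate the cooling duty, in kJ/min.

Q_c = 596000 kJ/min

Q = ṁ·Cp·ΔT = 34.90 × 1.01 × (62.0 − 344) = -9940.2 kJ/s
Cooling duty = 596410 kJ/min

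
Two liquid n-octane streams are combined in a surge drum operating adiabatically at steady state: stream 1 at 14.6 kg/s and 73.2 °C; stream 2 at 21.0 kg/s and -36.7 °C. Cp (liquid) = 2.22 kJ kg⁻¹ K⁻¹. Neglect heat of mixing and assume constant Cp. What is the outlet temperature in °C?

Energy balance with Q = 0: Σ ṁᵢCp,ᵢ(T_out − Tᵢ) = 0
Σ ṁᵢCp,ᵢTᵢ = 14.6×2.22×73.2 + 21.0×2.22×-36.7 = 661.6
Σ ṁᵢCp,ᵢ = 14.6×2.22 + 21.0×2.22 = 79.032
T_out = 661.6 / 79.032 = 8.3713 °C

T_out = 8.37 °C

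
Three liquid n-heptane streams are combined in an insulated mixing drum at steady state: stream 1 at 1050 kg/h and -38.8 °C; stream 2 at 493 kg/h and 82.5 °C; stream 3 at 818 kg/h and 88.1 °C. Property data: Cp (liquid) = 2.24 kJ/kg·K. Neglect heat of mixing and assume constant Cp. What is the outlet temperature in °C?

T_out = 30.5 °C

Adiabatic, steady state ⇒ Σ ṁᵢCp,ᵢ(T_out − Tᵢ) = 0
Σ ṁᵢCp,ᵢTᵢ = 1050×2.24×-38.8 + 493×2.24×82.5 + 818×2.24×88.1 = 161280
Σ ṁᵢCp,ᵢ = 1050×2.24 + 493×2.24 + 818×2.24 = 5288.6
T_out = 161280 / 5288.6 = 30.495 °C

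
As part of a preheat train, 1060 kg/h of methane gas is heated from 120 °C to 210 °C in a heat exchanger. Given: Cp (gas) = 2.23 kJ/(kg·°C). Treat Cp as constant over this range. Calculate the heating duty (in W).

Q = ṁ·Cp·ΔT = 1060 × 2.23 × (210 − 120) = 212740 kJ/h
Converting: 212740 / 3600 s = 59.095 kW
Heating duty = 59095 W

Q = 59100 W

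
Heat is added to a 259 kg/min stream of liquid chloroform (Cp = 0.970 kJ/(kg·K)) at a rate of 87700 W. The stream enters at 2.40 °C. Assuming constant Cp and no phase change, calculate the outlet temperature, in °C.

T_out = 23.3 °C

Q = 87700 W = 5262 kJ/min
ΔT = Q/(ṁ·Cp) = 5262/(259×0.970) = 20.945 K
T_out = 2.40 + 20.945 = 23.345 °C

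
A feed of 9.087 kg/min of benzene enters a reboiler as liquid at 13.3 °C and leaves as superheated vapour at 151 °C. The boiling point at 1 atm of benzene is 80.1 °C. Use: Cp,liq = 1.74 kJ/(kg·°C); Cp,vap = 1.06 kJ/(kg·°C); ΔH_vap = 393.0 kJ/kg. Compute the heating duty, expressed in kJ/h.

liquid 13.3→80.1 °C: 116.23 kJ/kg
vaporisation at 80.1 °C: 393 kJ/kg
vapour 80.1→151 °C: 75.154 kJ/kg
Δh = 116.23 + 393 + 75.154 = 584.39 kJ/kg
Q = ṁ·Δh = 9.087 kg/min × 584.39 kJ/kg = 5310.3 kJ/min
|Q| = 88.505 kW = 318620 kJ/h

Q = 319000 kJ/h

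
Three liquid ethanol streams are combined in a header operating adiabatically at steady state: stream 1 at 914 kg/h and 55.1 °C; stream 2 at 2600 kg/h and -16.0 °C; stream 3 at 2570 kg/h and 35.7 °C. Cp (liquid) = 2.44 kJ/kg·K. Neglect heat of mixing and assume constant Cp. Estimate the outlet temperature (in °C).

T_out = 16.5 °C

Energy balance with Q = 0: Σ ṁᵢCp,ᵢ(T_out − Tᵢ) = 0
Σ ṁᵢCp,ᵢTᵢ = 914×2.44×55.1 + 2600×2.44×-16.0 + 2570×2.44×35.7 = 245250
Σ ṁᵢCp,ᵢ = 914×2.44 + 2600×2.44 + 2570×2.44 = 14845
T_out = 245250 / 14845 = 16.52 °C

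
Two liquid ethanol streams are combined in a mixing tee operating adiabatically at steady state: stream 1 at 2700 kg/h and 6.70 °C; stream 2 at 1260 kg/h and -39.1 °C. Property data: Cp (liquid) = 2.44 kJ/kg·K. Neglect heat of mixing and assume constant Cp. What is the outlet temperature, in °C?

Adiabatic, steady state ⇒ Σ ṁᵢCp,ᵢ(T_out − Tᵢ) = 0
T_out = Σ ṁᵢCp,ᵢTᵢ / Σ ṁᵢCp,ᵢ
      = -76069 / 9662.4 = -7.8727 °C

T_out = -7.87 °C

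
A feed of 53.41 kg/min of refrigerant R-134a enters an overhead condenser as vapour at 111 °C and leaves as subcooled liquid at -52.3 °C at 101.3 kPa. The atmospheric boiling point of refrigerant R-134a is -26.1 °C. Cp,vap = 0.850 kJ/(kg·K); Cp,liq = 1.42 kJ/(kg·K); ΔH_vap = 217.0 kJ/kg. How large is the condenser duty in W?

Q_c = 330000 W

vapour 111→-26.1 °C: -116.53 kJ/kg
condensation at -26.1 °C: -217 kJ/kg
liquid -26.1→-52.3 °C: -37.204 kJ/kg
Δh = -116.53 + -217 + -37.204 = -370.74 kJ/kg
Q = ṁ·Δh = 53.41 kg/min × -370.74 kJ/kg = -19801 kJ/min
|Q| = 330.02 kW = 330020 W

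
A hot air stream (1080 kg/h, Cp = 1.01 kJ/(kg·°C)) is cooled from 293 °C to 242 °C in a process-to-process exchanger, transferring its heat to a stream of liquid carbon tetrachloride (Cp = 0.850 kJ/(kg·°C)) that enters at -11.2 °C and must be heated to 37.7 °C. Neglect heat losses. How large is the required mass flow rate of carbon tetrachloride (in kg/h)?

Heat released by hot stream: Q = 1080 × 1.01 × (293 − 242) = 55631 kJ/h
Energy balance on cold side (adiabatic exchanger): Q = ṁ_c·Cp_c·(T_c,out − T_c,in)
ṁ_c = 55631 / [0.850 × (37.7 − -11.2)] = 1338.4 kg/h

ṁ_c = 1340 kg/h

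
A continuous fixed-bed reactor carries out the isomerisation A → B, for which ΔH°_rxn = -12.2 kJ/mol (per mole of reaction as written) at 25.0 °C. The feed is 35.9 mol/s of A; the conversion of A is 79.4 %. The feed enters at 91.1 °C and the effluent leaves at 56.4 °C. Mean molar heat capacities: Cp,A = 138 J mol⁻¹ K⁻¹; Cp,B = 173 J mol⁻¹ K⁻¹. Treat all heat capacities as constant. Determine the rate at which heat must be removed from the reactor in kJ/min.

Extent of reaction ξ = 0.794 × 35.9 = 28.505 mol/s
Reaction term: ξ·ΔH°_rxn = 28.505 × -12.2 = -347.76 kJ/s
Sensible, feed 91.1→25 °C: -327.47 kJ/s
Outlet flows (mol/s): A 7.3954, B 28.505
Sensible, products 25→56.4 °C: 186.89 kJ/s
Q = ΔH = -488.34 kJ/s = -488.34 kW
Heat removed = 29300 kJ/min

Q_out = 29300 kJ/min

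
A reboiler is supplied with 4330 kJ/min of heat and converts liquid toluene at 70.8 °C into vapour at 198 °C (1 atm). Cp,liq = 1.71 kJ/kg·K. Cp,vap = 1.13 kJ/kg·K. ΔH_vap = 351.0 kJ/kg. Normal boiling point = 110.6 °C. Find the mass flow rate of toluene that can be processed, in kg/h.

ṁ = 502 kg/h

Δh = 1.71×(110.6−70.8) + 351.0 + 1.13×(198−110.6) = 517.82 kJ/kg
Q = 4330 kJ/min = 72.167 kJ/s = 259800 kJ/h
ṁ = Q/Δh = 259800 / 517.82 = 501.72 kg/h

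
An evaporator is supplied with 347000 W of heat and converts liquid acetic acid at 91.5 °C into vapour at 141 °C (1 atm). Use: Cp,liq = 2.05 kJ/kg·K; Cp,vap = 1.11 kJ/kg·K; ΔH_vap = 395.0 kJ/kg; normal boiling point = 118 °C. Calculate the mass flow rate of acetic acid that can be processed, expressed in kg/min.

Δh = 2.05×(118−91.5) + 395.0 + 1.11×(141−118) = 474.86 kJ/kg
Q = 347000 W = 347 kJ/s = 20820 kJ/min
ṁ = Q/Δh = 20820 / 474.86 = 43.845 kg/min

ṁ = 43.8 kg/min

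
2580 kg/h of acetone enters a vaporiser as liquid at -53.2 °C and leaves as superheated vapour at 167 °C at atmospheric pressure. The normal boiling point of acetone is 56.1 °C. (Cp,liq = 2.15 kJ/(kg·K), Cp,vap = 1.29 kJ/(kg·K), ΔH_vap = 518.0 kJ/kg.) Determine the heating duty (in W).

liquid -53.2→56.1 °C: 235 kJ/kg
vaporisation at 56.1 °C: 518 kJ/kg
vapour 56.1→167 °C: 143.06 kJ/kg
Δh = 235 + 518 + 143.06 = 896.06 kJ/kg
Q = ṁ·Δh = 2580 kg/h × 896.06 kJ/kg = 2.3118e+06 kJ/h
|Q| = 642.17 kW = 642170 W

Q = 642000 W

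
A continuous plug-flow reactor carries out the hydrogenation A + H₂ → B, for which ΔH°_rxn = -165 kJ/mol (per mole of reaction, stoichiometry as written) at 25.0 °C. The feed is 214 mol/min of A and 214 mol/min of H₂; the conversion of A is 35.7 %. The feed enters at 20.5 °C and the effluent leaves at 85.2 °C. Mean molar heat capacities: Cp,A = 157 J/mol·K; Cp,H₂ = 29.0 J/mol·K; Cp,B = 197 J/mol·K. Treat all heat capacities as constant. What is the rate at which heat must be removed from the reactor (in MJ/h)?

Q_out = 599 MJ/h

Extent of reaction ξ = 0.357 × 214 = 76.398 mol/min
Reaction term: ξ·ΔH°_rxn = 76.398 × -165 = -12606 kJ/min
Sensible, feed 20.5→25 °C: 179.12 kJ/min
Outlet flows (mol/min): A 137.6, H₂ 137.6, B 76.398
Sensible, products 25→85.2 °C: 2446.8 kJ/min
Q = ΔH = -9979.8 kJ/min = -166.33 kW
Heat removed = 598.79 MJ/h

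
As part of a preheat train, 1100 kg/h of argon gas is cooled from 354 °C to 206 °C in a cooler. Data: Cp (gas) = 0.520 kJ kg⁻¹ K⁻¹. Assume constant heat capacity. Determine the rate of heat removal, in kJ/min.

Q_c = 1410 kJ/min

Q = ṁ·Cp·ΔT = 1100 × 0.520 × (206 − 354) = -84656 kJ/h
Converting: 84656 / 3600 s = 23.516 kW
Cooling duty = 1410.9 kJ/min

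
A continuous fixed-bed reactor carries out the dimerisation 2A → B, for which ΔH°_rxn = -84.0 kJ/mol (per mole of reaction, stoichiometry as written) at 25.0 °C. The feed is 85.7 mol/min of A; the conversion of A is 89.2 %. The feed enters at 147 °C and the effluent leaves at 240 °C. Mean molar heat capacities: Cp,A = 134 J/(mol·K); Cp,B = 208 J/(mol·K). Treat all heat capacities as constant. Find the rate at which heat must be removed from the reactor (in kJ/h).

Extent of reaction ξ = 0.892 × 85.7 / 2 = 38.222 mol/min
Reaction term: ξ·ΔH°_rxn = 38.222 × -84.0 = -3210.7 kJ/min
Sensible, feed 147→25 °C: -1401 kJ/min
Outlet flows (mol/min): A 9.2556, B 38.222
Sensible, products 25→240 °C: 1976 kJ/min
Q = ΔH = -2635.7 kJ/min = -43.929 kW
Heat removed = 158140 kJ/h

Q_out = 158000 kJ/h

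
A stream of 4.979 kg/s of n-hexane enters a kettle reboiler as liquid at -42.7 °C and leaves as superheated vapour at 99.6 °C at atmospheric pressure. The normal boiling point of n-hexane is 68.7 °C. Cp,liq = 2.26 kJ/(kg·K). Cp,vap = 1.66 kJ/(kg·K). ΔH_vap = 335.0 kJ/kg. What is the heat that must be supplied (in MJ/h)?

Q = 11400 MJ/h

liquid -42.7→68.7 °C: 251.76 kJ/kg
vaporisation at 68.7 °C: 335 kJ/kg
vapour 68.7→99.6 °C: 51.294 kJ/kg
Δh = 251.76 + 335 + 51.294 = 638.06 kJ/kg
Q = ṁ·Δh = 4.979 kg/s × 638.06 kJ/kg = 3176.9 kJ/s
|Q| = 3176.9 kW = 11437 MJ/h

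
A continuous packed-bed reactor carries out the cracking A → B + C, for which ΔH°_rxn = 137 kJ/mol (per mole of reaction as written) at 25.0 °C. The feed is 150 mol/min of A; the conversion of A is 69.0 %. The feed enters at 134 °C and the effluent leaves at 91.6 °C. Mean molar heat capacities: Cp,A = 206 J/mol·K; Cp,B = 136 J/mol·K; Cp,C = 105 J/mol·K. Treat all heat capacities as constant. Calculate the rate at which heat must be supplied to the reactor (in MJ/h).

Q_in = 787 MJ/h

Extent of reaction ξ = 0.690 × 150 = 103.5 mol/min
Reaction term: ξ·ΔH°_rxn = 103.5 × 137 = 14179 kJ/min
Sensible, feed 134→25 °C: -3368.1 kJ/min
Outlet flows (mol/min): A 46.5, B 103.5, C 103.5
Sensible, products 25→91.6 °C: 2299.2 kJ/min
Q = ΔH = 13111 kJ/min = 218.51 kW
Heat supplied = 786.64 MJ/h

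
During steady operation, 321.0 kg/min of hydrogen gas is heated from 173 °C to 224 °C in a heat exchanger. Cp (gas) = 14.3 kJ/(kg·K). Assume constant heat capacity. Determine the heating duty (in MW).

Q = ṁ·Cp·ΔT = 321.0 × 14.3 × (224 − 173) = 234110 kJ/min
Converting: 234110 / 60 s = 3901.8 kW
Heating duty = 3.9018 MW

Q = 3.90 MW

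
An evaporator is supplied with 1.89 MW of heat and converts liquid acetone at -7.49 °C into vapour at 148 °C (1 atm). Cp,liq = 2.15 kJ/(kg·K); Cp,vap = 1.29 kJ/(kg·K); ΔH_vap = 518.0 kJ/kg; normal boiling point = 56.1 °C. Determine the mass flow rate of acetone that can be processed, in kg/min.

Δh = 2.15×(56.1−-7.49) + 518.0 + 1.29×(148−56.1) = 773.27 kJ/kg
Q = 1.89 MW = 1890 kJ/s = 113400 kJ/min
ṁ = Q/Δh = 113400 / 773.27 = 146.65 kg/min

ṁ = 147 kg/min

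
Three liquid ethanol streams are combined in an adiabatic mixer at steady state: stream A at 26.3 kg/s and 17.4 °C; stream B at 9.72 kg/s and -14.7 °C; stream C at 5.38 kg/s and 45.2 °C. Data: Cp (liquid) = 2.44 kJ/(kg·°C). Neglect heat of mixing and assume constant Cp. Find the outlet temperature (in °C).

T_out = 13.5 °C

No heat crosses the boundary, so H_out = H_in.
T_out = Σ ṁᵢCp,ᵢTᵢ / Σ ṁᵢCp,ᵢ
      = 1361.3 / 101.02 = 13.476 °C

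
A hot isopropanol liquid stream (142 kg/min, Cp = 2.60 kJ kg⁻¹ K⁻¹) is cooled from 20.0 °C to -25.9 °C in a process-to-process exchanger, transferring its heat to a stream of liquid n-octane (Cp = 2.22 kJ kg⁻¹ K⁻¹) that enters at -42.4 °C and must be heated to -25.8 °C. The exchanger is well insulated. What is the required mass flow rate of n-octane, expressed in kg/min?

ṁ_c = 460 kg/min

Heat released by hot stream: Q = 142 × 2.60 × (20.0 − -25.9) = 16946 kJ/min
Energy balance on cold side (adiabatic exchanger): Q = ṁ_c·Cp_c·(T_c,out − T_c,in)
ṁ_c = 16946 / [2.22 × (-25.8 − -42.4)] = 459.85 kg/min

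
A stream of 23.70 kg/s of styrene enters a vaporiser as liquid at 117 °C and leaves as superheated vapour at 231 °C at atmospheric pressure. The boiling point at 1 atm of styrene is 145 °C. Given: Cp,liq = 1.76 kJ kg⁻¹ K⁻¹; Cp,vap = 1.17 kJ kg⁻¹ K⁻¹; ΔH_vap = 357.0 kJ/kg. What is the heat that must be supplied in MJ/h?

Q = 43200 MJ/h

liquid 117→145 °C: 49.28 kJ/kg
vaporisation at 145 °C: 357 kJ/kg
vapour 145→231 °C: 100.62 kJ/kg
Δh = 49.28 + 357 + 100.62 = 506.9 kJ/kg
Q = ṁ·Δh = 23.70 kg/s × 506.9 kJ/kg = 12014 kJ/s
|Q| = 12014 kW = 43249 MJ/h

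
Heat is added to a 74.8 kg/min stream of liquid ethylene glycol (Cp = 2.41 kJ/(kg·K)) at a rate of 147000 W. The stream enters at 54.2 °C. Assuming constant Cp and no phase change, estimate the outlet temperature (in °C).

T_out = 103 °C

Q = 147000 W = 8820 kJ/min
ΔT = Q/(ṁ·Cp) = 8820/(74.8×2.41) = 48.927 K
T_out = 54.2 + 48.927 = 103.13 °C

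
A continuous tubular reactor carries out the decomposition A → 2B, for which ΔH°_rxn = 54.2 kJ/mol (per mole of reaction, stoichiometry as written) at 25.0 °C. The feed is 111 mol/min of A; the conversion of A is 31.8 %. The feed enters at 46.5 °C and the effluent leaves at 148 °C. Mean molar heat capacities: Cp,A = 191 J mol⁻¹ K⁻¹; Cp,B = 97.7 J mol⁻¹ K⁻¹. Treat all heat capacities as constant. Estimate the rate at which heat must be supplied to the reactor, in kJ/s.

Q_in = 68.1 kJ/s

Extent of reaction ξ = 0.318 × 111 = 35.298 mol/min
Reaction term: ξ·ΔH°_rxn = 35.298 × 54.2 = 1913.2 kJ/min
Sensible, feed 46.5→25 °C: -455.82 kJ/min
Outlet flows (mol/min): A 75.702, B 70.596
Sensible, products 25→148 °C: 2626.8 kJ/min
Q = ΔH = 4084.2 kJ/min = 68.069 kW
Heat supplied = 68.069 kJ/s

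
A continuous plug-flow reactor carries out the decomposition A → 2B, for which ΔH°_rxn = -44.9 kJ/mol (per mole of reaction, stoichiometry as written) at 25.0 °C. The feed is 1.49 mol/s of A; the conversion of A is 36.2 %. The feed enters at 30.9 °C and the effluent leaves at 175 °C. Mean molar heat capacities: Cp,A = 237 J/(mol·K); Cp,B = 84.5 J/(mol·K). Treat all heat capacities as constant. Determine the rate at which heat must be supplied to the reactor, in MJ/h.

Q_in = 76.2 MJ/h

Extent of reaction ξ = 0.362 × 1.49 = 0.53938 mol/s
Reaction term: ξ·ΔH°_rxn = 0.53938 × -44.9 = -24.218 kJ/s
Sensible, feed 30.9→25 °C: -2.0835 kJ/s
Outlet flows (mol/s): A 0.95062, B 1.0788
Sensible, products 25→175 °C: 47.468 kJ/s
Q = ΔH = 21.166 kJ/s = 21.166 kW
Heat supplied = 76.198 MJ/h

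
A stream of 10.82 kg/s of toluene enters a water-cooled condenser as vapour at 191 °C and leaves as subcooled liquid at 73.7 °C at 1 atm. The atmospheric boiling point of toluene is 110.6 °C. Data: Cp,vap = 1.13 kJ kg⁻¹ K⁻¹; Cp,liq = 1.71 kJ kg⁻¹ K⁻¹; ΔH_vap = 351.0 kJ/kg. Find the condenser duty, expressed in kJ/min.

vapour 191→110.6 °C: -90.852 kJ/kg
condensation at 110.6 °C: -351 kJ/kg
liquid 110.6→73.7 °C: -63.099 kJ/kg
Δh = -90.852 + -351 + -63.099 = -504.95 kJ/kg
Q = ṁ·Δh = 10.82 kg/s × -504.95 kJ/kg = -5463.6 kJ/s
|Q| = 5463.6 kW = 327810 kJ/min

Q_c = 328000 kJ/min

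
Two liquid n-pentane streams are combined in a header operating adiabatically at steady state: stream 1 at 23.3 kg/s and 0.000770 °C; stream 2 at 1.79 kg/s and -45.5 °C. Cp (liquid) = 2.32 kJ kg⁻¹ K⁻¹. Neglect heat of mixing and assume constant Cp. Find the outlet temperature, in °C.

T_out = -3.25 °C

No heat crosses the boundary, so H_out = H_in.
Σ ṁᵢCp,ᵢTᵢ = 23.3×2.32×0.000770 + 1.79×2.32×-45.5 = -188.91
Σ ṁᵢCp,ᵢ = 23.3×2.32 + 1.79×2.32 = 58.209
T_out = -188.91 / 58.209 = -3.2454 °C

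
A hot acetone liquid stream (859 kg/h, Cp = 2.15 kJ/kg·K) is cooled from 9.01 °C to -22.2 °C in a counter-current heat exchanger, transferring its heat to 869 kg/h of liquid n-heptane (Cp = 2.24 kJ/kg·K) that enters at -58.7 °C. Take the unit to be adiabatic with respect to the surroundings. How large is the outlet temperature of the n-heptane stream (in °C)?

T_c,out = -29.1 °C

Heat released by hot stream: Q = 859 × 2.15 × (9.01 − -22.2) = 57640 kJ/h
Energy balance on cold side (adiabatic exchanger): Q = ṁ_c·Cp_c·(T_c,out − T_c,in)
T_c,out = -58.7 + 57640/(869 × 2.24) = -29.089 °C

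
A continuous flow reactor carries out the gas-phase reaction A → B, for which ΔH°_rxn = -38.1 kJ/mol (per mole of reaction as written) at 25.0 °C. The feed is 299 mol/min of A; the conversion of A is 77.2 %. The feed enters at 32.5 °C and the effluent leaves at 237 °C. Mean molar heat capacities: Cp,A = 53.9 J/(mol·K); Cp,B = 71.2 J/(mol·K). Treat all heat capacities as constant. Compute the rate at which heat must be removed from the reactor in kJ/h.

Extent of reaction ξ = 0.772 × 299 = 230.83 mol/min
Reaction term: ξ·ΔH°_rxn = 230.83 × -38.1 = -8794.5 kJ/min
Sensible, feed 32.5→25 °C: -120.87 kJ/min
Outlet flows (mol/min): A 68.172, B 230.83
Sensible, products 25→237 °C: 4263.2 kJ/min
Q = ΔH = -4652.2 kJ/min = -77.537 kW
Heat removed = 279130 kJ/h

Q_out = 279000 kJ/h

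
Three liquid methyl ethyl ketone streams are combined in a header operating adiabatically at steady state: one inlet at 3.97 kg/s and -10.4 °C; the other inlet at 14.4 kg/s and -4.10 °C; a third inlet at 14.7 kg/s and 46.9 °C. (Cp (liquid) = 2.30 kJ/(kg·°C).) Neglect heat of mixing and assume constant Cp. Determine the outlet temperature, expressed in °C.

Adiabatic, steady state ⇒ Σ ṁᵢCp,ᵢ(T_out − Tᵢ) = 0
Σ ṁᵢCp,ᵢTᵢ = 3.97×2.30×-10.4 + 14.4×2.30×-4.10 + 14.7×2.30×46.9 = 1354.9
Σ ṁᵢCp,ᵢ = 3.97×2.30 + 14.4×2.30 + 14.7×2.30 = 76.061
T_out = 1354.9 / 76.061 = 17.814 °C

T_out = 17.8 °C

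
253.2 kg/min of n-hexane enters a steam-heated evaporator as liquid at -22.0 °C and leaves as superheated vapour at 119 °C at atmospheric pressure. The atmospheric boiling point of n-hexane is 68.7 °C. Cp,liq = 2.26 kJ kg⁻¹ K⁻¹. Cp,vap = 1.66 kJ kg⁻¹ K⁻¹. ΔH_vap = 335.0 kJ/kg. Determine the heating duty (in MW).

Q = 2.63 MW

liquid -22.0→68.7 °C: 204.98 kJ/kg
vaporisation at 68.7 °C: 335 kJ/kg
vapour 68.7→119 °C: 83.498 kJ/kg
Δh = 204.98 + 335 + 83.498 = 623.48 kJ/kg
Q = ṁ·Δh = 253.2 kg/min × 623.48 kJ/kg = 157870 kJ/min
|Q| = 2631.1 kW = 2.6311 MW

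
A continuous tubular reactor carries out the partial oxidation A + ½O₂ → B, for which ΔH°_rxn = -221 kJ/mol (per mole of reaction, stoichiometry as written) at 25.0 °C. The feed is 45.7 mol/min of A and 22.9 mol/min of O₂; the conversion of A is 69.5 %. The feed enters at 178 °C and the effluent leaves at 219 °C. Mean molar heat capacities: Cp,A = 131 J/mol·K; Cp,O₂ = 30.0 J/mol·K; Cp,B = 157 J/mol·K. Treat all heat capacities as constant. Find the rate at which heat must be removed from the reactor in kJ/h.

Q_out = 401000 kJ/h

Extent of reaction ξ = 0.695 × 45.7 = 31.761 mol/min
Reaction term: ξ·ΔH°_rxn = 31.761 × -221 = -7019.3 kJ/min
Sensible, feed 178→25 °C: -1021.1 kJ/min
Outlet flows (mol/min): A 13.939, O₂ 7.0192, B 31.761
Sensible, products 25→219 °C: 1362.5 kJ/min
Q = ΔH = -6677.9 kJ/min = -111.3 kW
Heat removed = 400670 kJ/h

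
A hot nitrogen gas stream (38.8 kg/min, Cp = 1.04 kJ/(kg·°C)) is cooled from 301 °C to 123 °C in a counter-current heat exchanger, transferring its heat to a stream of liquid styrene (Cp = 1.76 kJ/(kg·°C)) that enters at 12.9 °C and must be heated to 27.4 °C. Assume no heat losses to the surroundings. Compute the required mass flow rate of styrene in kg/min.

Heat released by hot stream: Q = 38.8 × 1.04 × (301 − 123) = 7182.7 kJ/min
Energy balance on cold side (adiabatic exchanger): Q = ṁ_c·Cp_c·(T_c,out − T_c,in)
ṁ_c = 7182.7 / [1.76 × (27.4 − 12.9)] = 281.45 kg/min

ṁ_c = 281 kg/min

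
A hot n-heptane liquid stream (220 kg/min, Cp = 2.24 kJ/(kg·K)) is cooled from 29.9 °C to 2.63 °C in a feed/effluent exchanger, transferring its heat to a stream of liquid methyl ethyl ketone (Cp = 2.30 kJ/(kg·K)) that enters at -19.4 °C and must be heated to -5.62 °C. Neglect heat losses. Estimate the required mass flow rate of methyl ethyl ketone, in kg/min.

Heat released by hot stream: Q = 220 × 2.24 × (29.9 − 2.63) = 13439 kJ/min
Energy balance on cold side (adiabatic exchanger): Q = ṁ_c·Cp_c·(T_c,out − T_c,in)
ṁ_c = 13439 / [2.30 × (-5.62 − -19.4)] = 424.01 kg/min

ṁ_c = 424 kg/min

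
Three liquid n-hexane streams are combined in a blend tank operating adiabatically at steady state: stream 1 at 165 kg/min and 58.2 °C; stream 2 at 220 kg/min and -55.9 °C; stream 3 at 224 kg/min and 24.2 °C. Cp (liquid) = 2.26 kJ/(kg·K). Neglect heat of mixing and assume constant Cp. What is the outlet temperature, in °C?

Adiabatic, steady state ⇒ Σ ṁᵢCp,ᵢ(T_out − Tᵢ) = 0
Σ ṁᵢCp,ᵢTᵢ = 165×2.26×58.2 + 220×2.26×-55.9 + 224×2.26×24.2 = 6160.3
Σ ṁᵢCp,ᵢ = 165×2.26 + 220×2.26 + 224×2.26 = 1376.3
T_out = 6160.3 / 1376.3 = 4.4759 °C

T_out = 4.48 °C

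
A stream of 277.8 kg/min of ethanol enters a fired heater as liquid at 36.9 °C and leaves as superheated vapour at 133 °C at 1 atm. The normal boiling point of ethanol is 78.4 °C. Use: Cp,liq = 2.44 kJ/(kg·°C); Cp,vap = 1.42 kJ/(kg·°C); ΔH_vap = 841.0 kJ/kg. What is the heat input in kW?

liquid 36.9→78.4 °C: 101.26 kJ/kg
vaporisation at 78.4 °C: 841 kJ/kg
vapour 78.4→133 °C: 77.532 kJ/kg
Δh = 101.26 + 841 + 77.532 = 1019.8 kJ/kg
Q = ṁ·Δh = 277.8 kg/min × 1019.8 kJ/kg = 283300 kJ/min
|Q| = 4721.6 kW

Q = 4720 kW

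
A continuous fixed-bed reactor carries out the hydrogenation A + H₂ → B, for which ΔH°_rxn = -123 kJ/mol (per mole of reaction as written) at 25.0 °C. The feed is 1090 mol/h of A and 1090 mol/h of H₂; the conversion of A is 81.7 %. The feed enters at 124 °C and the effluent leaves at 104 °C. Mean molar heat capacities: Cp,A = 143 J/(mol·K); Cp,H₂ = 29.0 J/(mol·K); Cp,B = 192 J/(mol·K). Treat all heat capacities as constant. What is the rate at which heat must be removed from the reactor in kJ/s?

Q_out = 31.1 kJ/s

Extent of reaction ξ = 0.817 × 1090 = 890.53 mol/h
Reaction term: ξ·ΔH°_rxn = 890.53 × -123 = -109540 kJ/h
Sensible, feed 124→25 °C: -18561 kJ/h
Outlet flows (mol/h): A 199.47, H₂ 199.47, B 890.53
Sensible, products 25→104 °C: 16218 kJ/h
Q = ΔH = -111880 kJ/h = -31.077 kW
Heat removed = 31.077 kJ/s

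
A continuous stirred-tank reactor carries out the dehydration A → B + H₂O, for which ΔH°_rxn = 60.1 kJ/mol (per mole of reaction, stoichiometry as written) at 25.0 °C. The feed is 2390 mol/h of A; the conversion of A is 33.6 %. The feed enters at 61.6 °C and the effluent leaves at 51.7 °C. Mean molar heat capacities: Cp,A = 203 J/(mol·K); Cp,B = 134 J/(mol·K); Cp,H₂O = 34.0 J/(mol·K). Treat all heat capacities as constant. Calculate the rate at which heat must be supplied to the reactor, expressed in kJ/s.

Extent of reaction ξ = 0.336 × 2390 = 803.04 mol/h
Reaction term: ξ·ΔH°_rxn = 803.04 × 60.1 = 48263 kJ/h
Sensible, feed 61.6→25 °C: -17757 kJ/h
Outlet flows (mol/h): A 1587, B 803.04, H₂O 803.04
Sensible, products 25→51.7 °C: 12204 kJ/h
Q = ΔH = 42709 kJ/h = 11.864 kW
Heat supplied = 11.864 kJ/s

Q_in = 11.9 kJ/s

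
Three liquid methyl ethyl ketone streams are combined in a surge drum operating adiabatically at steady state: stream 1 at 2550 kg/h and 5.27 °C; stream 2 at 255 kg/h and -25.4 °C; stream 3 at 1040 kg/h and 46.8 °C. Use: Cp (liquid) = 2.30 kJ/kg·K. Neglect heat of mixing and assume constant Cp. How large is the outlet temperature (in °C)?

Adiabatic, steady state ⇒ Σ ṁᵢCp,ᵢ(T_out − Tᵢ) = 0
Σ ṁᵢCp,ᵢTᵢ = 2550×2.30×5.27 + 255×2.30×-25.4 + 1040×2.30×46.8 = 127960
Σ ṁᵢCp,ᵢ = 2550×2.30 + 255×2.30 + 1040×2.30 = 8843.5
T_out = 127960 / 8843.5 = 14.469 °C

T_out = 14.5 °C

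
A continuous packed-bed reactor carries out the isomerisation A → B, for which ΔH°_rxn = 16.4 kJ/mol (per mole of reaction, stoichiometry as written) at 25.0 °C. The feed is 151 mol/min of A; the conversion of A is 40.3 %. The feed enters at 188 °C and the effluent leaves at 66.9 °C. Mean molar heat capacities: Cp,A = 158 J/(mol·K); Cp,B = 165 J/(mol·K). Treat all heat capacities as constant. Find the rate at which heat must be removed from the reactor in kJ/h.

Q_out = 112000 kJ/h

Extent of reaction ξ = 0.403 × 151 = 60.853 mol/min
Reaction term: ξ·ΔH°_rxn = 60.853 × 16.4 = 997.99 kJ/min
Sensible, feed 188→25 °C: -3888.9 kJ/min
Outlet flows (mol/min): A 90.147, B 60.853
Sensible, products 25→66.9 °C: 1017.5 kJ/min
Q = ΔH = -1873.4 kJ/min = -31.223 kW
Heat removed = 112400 kJ/h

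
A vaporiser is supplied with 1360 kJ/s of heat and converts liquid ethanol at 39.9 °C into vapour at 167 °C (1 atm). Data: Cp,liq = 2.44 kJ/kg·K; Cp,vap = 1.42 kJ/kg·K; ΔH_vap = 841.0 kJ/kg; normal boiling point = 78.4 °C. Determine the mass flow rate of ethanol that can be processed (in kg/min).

ṁ = 76.9 kg/min

Δh = 2.44×(78.4−39.9) + 841.0 + 1.42×(167−78.4) = 1060.8 kJ/kg
Q = 1360 kJ/s = 1360 kJ/s = 81600 kJ/min
ṁ = Q/Δh = 81600 / 1060.8 = 76.927 kg/min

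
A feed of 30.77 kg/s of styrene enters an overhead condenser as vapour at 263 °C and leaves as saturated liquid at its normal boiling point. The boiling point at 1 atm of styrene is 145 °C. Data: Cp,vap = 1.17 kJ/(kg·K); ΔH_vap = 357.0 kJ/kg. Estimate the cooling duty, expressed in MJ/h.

Q_c = 54800 MJ/h

vapour 263→145 °C: -138.06 kJ/kg
condensation at 145 °C: -357 kJ/kg
Δh = -138.06 + -357 = -495.06 kJ/kg
Q = ṁ·Δh = 30.77 kg/s × -495.06 kJ/kg = -15233 kJ/s
|Q| = 15233 kW = 54839 MJ/h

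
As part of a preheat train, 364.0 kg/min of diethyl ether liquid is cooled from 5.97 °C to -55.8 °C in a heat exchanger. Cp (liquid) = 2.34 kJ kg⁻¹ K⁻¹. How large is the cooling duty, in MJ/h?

Q_c = 3160 MJ/h

Q = ṁ·Cp·ΔT = 364.0 × 2.34 × (-55.8 − 5.97) = -52613 kJ/min
Converting: 52613 / 60 s = 876.89 kW
Cooling duty = 3156.8 MJ/h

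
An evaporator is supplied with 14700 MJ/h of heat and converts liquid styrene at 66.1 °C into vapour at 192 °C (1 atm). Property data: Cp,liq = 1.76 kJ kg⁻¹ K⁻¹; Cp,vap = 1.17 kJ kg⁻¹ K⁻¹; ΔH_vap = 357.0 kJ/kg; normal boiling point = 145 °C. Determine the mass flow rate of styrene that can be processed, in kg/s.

ṁ = 7.41 kg/s

Δh = 1.76×(145−66.1) + 357.0 + 1.17×(192−145) = 550.85 kJ/kg
Q = 14700 MJ/h = 4083.3 kJ/s = 4083.3 kJ/s
ṁ = Q/Δh = 4083.3 / 550.85 = 7.4127 kg/s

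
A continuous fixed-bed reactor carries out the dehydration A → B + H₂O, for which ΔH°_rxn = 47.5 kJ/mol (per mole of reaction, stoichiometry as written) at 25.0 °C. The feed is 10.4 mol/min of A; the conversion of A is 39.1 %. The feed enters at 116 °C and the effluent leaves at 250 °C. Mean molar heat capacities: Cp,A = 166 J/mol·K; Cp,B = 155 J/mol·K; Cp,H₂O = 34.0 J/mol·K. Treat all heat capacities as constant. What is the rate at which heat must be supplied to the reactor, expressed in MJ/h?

Q_in = 26.7 MJ/h

Extent of reaction ξ = 0.391 × 10.4 = 4.0664 mol/min
Reaction term: ξ·ΔH°_rxn = 4.0664 × 47.5 = 193.15 kJ/min
Sensible, feed 116→25 °C: -157.1 kJ/min
Outlet flows (mol/min): A 6.3336, B 4.0664, H₂O 4.0664
Sensible, products 25→250 °C: 409.48 kJ/min
Q = ΔH = 445.54 kJ/min = 7.4256 kW
Heat supplied = 26.732 MJ/h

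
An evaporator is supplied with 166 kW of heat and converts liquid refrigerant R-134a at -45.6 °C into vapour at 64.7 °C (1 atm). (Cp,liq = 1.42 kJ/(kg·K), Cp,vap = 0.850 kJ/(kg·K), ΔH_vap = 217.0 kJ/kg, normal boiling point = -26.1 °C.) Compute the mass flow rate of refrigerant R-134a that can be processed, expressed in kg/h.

Δh = 1.42×(-26.1−-45.6) + 217.0 + 0.850×(64.7−-26.1) = 321.87 kJ/kg
Q = 166 kW = 166 kJ/s = 597600 kJ/h
ṁ = Q/Δh = 597600 / 321.87 = 1856.7 kg/h

ṁ = 1860 kg/h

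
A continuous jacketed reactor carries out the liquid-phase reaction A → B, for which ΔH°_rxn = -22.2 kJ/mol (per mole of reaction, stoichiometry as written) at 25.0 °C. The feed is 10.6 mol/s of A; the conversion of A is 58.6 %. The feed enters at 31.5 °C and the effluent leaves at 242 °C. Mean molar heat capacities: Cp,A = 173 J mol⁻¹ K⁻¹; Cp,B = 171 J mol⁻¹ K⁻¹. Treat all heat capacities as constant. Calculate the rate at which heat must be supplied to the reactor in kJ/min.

Extent of reaction ξ = 0.586 × 10.6 = 6.2116 mol/s
Reaction term: ξ·ΔH°_rxn = 6.2116 × -22.2 = -137.9 kJ/s
Sensible, feed 31.5→25 °C: -11.92 kJ/s
Outlet flows (mol/s): A 4.3884, B 6.2116
Sensible, products 25→242 °C: 395.24 kJ/s
Q = ΔH = 245.42 kJ/s = 245.42 kW
Heat supplied = 14725 kJ/min

Q_in = 14700 kJ/min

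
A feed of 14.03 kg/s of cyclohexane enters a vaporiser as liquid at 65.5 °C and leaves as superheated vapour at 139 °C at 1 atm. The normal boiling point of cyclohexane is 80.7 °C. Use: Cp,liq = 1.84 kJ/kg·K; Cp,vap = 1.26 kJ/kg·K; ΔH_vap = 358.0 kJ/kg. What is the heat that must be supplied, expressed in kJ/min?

Q = 387000 kJ/min

liquid 65.5→80.7 °C: 27.968 kJ/kg
vaporisation at 80.7 °C: 358 kJ/kg
vapour 80.7→139 °C: 73.458 kJ/kg
Δh = 27.968 + 358 + 73.458 = 459.43 kJ/kg
Q = ṁ·Δh = 14.03 kg/s × 459.43 kJ/kg = 6445.7 kJ/s
|Q| = 6445.7 kW = 386740 kJ/min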